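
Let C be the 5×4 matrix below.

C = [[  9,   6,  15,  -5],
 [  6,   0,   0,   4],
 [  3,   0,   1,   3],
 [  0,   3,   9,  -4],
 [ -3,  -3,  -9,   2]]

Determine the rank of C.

Row reduce to echelon form.
R2 ← R2 − (2/3)·R1: [0, -4, -10, 22/3]
R3 ← R3 − (1/3)·R1: [0, -2, -4, 14/3]
R5 ← R5 + (1/3)·R1: [0, -1, -4, 1/3]
R3 ← R3 − (1/2)·R2: [0, 0, 1, 1]
R4 ← R4 + (3/4)·R2: [0, 0, 3/2, 3/2]
R5 ← R5 − (1/4)·R2: [0, 0, -3/2, -3/2]
R4 ← R4 − (3/2)·R3: [0, 0, 0, 0]
R5 ← R5 + (3/2)·R3: [0, 0, 0, 0]
Echelon form has 3 nonzero rows, so rank(C) = 3.

3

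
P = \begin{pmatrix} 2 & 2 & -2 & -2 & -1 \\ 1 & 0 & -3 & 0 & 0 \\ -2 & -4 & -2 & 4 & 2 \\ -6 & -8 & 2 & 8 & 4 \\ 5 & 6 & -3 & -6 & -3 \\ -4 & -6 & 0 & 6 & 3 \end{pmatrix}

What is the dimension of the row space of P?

2

Row reduce to echelon form.
R2 ← R2 − (1/2)·R1: [0, -1, -2, 1, 1/2]
R3 ← R3 + R1: [0, -2, -4, 2, 1]
R4 ← R4 + (3)·R1: [0, -2, -4, 2, 1]
R5 ← R5 − (5/2)·R1: [0, 1, 2, -1, -1/2]
R6 ← R6 + (2)·R1: [0, -2, -4, 2, 1]
R3 ← R3 − (2)·R2: [0, 0, 0, 0, 0]
R4 ← R4 − (2)·R2: [0, 0, 0, 0, 0]
R5 ← R5 + R2: [0, 0, 0, 0, 0]
R6 ← R6 − (2)·R2: [0, 0, 0, 0, 0]
Echelon form has 2 nonzero rows, so rank(P) = 2.
The row space has dimension equal to the rank: 2.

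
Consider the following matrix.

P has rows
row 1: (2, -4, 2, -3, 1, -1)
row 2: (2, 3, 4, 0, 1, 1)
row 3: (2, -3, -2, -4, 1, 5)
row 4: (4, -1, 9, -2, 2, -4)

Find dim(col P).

3

Row reduce to echelon form.
R2 ← R2 − R1: [0, 7, 2, 3, 0, 2]
R3 ← R3 − R1: [0, 1, -4, -1, 0, 6]
R4 ← R4 − (2)·R1: [0, 7, 5, 4, 0, -2]
R3 ← R3 − (1/7)·R2: [0, 0, -30/7, -10/7, 0, 40/7]
R4 ← R4 − R2: [0, 0, 3, 1, 0, -4]
R4 ← R4 + (7/10)·R3: [0, 0, 0, 0, 0, 0]
Echelon form has 3 nonzero rows, so rank(P) = 3.
The column space has dimension equal to the rank: 3.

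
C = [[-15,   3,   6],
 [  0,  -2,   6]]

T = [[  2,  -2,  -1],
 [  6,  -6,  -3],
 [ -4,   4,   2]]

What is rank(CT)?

1

First compute CT:
[[-36,  36,  18],
 [-36,  36,  18]]
Now row reduce the product.
R2 ← R2 − R1: [0, 0, 0]
1 nonzero row, so rank(CT) = 1.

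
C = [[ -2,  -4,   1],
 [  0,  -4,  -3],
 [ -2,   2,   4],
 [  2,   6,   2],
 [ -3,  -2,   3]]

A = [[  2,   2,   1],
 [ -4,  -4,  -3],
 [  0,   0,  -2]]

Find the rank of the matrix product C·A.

First compute CA:
[[ 12,  12,   8],
 [ 16,  16,  18],
 [-12, -12, -16],
 [-20, -20, -20],
 [  2,   2,  -3]]
Now row reduce the product.
R2 ← R2 − (4/3)·R1: [0, 0, 22/3]
R3 ← R3 + R1: [0, 0, -8]
R4 ← R4 + (5/3)·R1: [0, 0, -20/3]
R5 ← R5 − (1/6)·R1: [0, 0, -13/3]
R3 ← R3 + (12/11)·R2: [0, 0, 0]
R4 ← R4 + (10/11)·R2: [0, 0, 0]
R5 ← R5 + (13/22)·R2: [0, 0, 0]
2 nonzero rows, so rank(CA) = 2.

2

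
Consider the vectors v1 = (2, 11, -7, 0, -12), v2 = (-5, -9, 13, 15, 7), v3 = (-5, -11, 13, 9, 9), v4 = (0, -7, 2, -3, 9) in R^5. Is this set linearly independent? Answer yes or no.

no

Form the matrix with these vectors as rows and row reduce.
R2 ← R2 + (5/2)·R1: [0, 37/2, -9/2, 15, -23]
R3 ← R3 + (5/2)·R1: [0, 33/2, -9/2, 9, -21]
R3 ← R3 − (33/37)·R2: [0, 0, -18/37, -162/37, -18/37]
R4 ← R4 + (14/37)·R2: [0, 0, 11/37, 99/37, 11/37]
R4 ← R4 + (11/18)·R3: [0, 0, 0, 0, 0]
3 nonzero rows, so the 4 vectors span a space of dimension 3.
Since 3 < 4, the vectors are linearly dependent.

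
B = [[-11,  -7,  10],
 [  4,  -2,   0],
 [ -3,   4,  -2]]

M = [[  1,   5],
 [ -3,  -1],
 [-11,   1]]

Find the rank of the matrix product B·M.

First compute BM:
[[-100, -38],
 [ 10,  22],
 [  7, -21]]
Now row reduce the product.
R2 ← R2 + (1/10)·R1: [0, 91/5]
R3 ← R3 + (7/100)·R1: [0, -1183/50]
R3 ← R3 + (13/10)·R2: [0, 0]
2 nonzero rows, so rank(BM) = 2.

2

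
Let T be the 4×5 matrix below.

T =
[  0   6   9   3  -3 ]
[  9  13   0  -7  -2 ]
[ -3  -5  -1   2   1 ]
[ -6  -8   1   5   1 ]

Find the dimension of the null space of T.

Row reduce to echelon form.
Swap R1 ↔ R2
R3 ← R3 + (1/3)·R1: [0, -2/3, -1, -1/3, 1/3]
R4 ← R4 + (2/3)·R1: [0, 2/3, 1, 1/3, -1/3]
R3 ← R3 + (1/9)·R2: [0, 0, 0, 0, 0]
R4 ← R4 − (1/9)·R2: [0, 0, 0, 0, 0]
2 nonzero rows, so rank(T) = 2.
T has 5 columns; by rank–nullity, nullity = 5 − 2 = 3.

3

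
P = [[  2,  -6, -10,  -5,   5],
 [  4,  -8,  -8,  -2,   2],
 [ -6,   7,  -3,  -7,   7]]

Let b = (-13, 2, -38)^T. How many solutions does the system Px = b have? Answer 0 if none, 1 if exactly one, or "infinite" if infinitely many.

infinite

Row reduce the augmented matrix [P | b].
R2 ← R2 − (2)·R1: [0, 4, 12, 8, -8, 28]
R3 ← R3 + (3)·R1: [0, -11, -33, -22, 22, -77]
R3 ← R3 + (11/4)·R2: [0, 0, 0, 0, 0, 0]
The echelon form has 2 nonzero rows, and every pivot lies in the first 5 columns, so rank(P) = rank([P|b]) = 2.
The system is consistent.
rank = 2 < 5 unknowns, so there are infinitely many solutions.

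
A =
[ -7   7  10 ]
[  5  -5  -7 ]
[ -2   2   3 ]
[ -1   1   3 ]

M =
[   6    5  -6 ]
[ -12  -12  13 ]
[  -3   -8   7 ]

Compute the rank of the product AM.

2

First compute AM:
[[-156, -199, 203],
 [111, 141, -144],
 [-45, -58,  59],
 [-27, -41,  40]]
Now row reduce the product.
R2 ← R2 + (37/52)·R1: [0, -31/52, 23/52]
R3 ← R3 − (15/52)·R1: [0, -31/52, 23/52]
R4 ← R4 − (9/52)·R1: [0, -341/52, 253/52]
R3 ← R3 − R2: [0, 0, 0]
R4 ← R4 − (11)·R2: [0, 0, 0]
2 nonzero rows, so rank(AM) = 2.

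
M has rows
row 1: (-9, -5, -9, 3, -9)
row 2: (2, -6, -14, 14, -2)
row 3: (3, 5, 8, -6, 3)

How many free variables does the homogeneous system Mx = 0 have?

2

Row reduce to echelon form.
R2 ← R2 + (2/9)·R1: [0, -64/9, -16, 44/3, -4]
R3 ← R3 + (1/3)·R1: [0, 10/3, 5, -5, 0]
R3 ← R3 + (15/32)·R2: [0, 0, -5/2, 15/8, -15/8]
3 nonzero rows, so rank(M) = 3.
M has 5 columns; by rank–nullity, nullity = 5 − 3 = 2.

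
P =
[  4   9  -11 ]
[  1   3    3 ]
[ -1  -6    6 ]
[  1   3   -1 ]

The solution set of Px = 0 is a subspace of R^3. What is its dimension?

0

Row reduce to echelon form.
R2 ← R2 − (1/4)·R1: [0, 3/4, 23/4]
R3 ← R3 + (1/4)·R1: [0, -15/4, 13/4]
R4 ← R4 − (1/4)·R1: [0, 3/4, 7/4]
R3 ← R3 + (5)·R2: [0, 0, 32]
R4 ← R4 − R2: [0, 0, -4]
R4 ← R4 + (1/8)·R3: [0, 0, 0]
3 nonzero rows, so rank(P) = 3.
P has 3 columns; by rank–nullity, nullity = 3 − 3 = 0.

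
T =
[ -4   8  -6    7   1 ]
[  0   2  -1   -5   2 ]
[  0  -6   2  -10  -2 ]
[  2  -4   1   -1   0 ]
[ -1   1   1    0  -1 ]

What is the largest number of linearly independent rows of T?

Row reduce to echelon form.
R4 ← R4 + (1/2)·R1: [0, 0, -2, 5/2, 1/2]
R5 ← R5 − (1/4)·R1: [0, -1, 5/2, -7/4, -5/4]
R3 ← R3 + (3)·R2: [0, 0, -1, -25, 4]
R5 ← R5 + (1/2)·R2: [0, 0, 2, -17/4, -1/4]
R4 ← R4 − (2)·R3: [0, 0, 0, 105/2, -15/2]
R5 ← R5 + (2)·R3: [0, 0, 0, -217/4, 31/4]
R5 ← R5 + (31/30)·R4: [0, 0, 0, 0, 0]
Echelon form has 4 nonzero rows, so rank(T) = 4.
The rank gives the maximum number of linearly independent rows: 4.

4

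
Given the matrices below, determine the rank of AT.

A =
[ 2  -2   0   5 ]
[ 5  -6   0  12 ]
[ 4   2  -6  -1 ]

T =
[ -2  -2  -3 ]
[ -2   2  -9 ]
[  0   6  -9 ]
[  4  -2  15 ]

First compute AT:
[[ 20, -18,  87],
 [ 50, -46, 219],
 [-16, -38,   9]]
Now row reduce the product.
R2 ← R2 − (5/2)·R1: [0, -1, 3/2]
R3 ← R3 + (4/5)·R1: [0, -262/5, 393/5]
R3 ← R3 − (262/5)·R2: [0, 0, 0]
2 nonzero rows, so rank(AT) = 2.

2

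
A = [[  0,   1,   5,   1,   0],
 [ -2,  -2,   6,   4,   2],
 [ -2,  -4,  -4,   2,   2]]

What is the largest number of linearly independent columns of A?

2

Row reduce to echelon form.
Swap R1 ↔ R2
R3 ← R3 − R1: [0, -2, -10, -2, 0]
R3 ← R3 + (2)·R2: [0, 0, 0, 0, 0]
Echelon form has 2 nonzero rows, so rank(A) = 2.
The rank gives the maximum number of linearly independent columns: 2.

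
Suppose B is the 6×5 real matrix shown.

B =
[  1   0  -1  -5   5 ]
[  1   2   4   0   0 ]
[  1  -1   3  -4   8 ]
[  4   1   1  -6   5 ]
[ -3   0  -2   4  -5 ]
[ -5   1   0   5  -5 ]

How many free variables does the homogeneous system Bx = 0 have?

Row reduce to echelon form.
R2 ← R2 − R1: [0, 2, 5, 5, -5]
R3 ← R3 − R1: [0, -1, 4, 1, 3]
R4 ← R4 − (4)·R1: [0, 1, 5, 14, -15]
R5 ← R5 + (3)·R1: [0, 0, -5, -11, 10]
R6 ← R6 + (5)·R1: [0, 1, -5, -20, 20]
R3 ← R3 + (1/2)·R2: [0, 0, 13/2, 7/2, 1/2]
R4 ← R4 − (1/2)·R2: [0, 0, 5/2, 23/2, -25/2]
R6 ← R6 − (1/2)·R2: [0, 0, -15/2, -45/2, 45/2]
R4 ← R4 − (5/13)·R3: [0, 0, 0, 132/13, -165/13]
R5 ← R5 + (10/13)·R3: [0, 0, 0, -108/13, 135/13]
R6 ← R6 + (15/13)·R3: [0, 0, 0, -240/13, 300/13]
R5 ← R5 + (9/11)·R4: [0, 0, 0, 0, 0]
R6 ← R6 + (20/11)·R4: [0, 0, 0, 0, 0]
4 nonzero rows, so rank(B) = 4.
B has 5 columns; by rank–nullity, nullity = 5 − 4 = 1.

1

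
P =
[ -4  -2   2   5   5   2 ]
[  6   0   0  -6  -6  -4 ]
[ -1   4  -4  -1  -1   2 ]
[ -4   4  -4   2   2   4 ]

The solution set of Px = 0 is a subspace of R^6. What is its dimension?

4

Row reduce to echelon form.
R2 ← R2 + (3/2)·R1: [0, -3, 3, 3/2, 3/2, -1]
R3 ← R3 − (1/4)·R1: [0, 9/2, -9/2, -9/4, -9/4, 3/2]
R4 ← R4 − R1: [0, 6, -6, -3, -3, 2]
R3 ← R3 + (3/2)·R2: [0, 0, 0, 0, 0, 0]
R4 ← R4 + (2)·R2: [0, 0, 0, 0, 0, 0]
2 nonzero rows, so rank(P) = 2.
P has 6 columns; by rank–nullity, nullity = 6 − 2 = 4.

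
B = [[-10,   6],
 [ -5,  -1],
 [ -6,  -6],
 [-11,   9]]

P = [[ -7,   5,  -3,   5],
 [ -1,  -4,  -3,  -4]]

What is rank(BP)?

2

First compute BP:
[[ 64, -74,  12, -74],
 [ 36, -21,  18, -21],
 [ 48,  -6,  36,  -6],
 [ 68, -91,   6, -91]]
Now row reduce the product.
R2 ← R2 − (9/16)·R1: [0, 165/8, 45/4, 165/8]
R3 ← R3 − (3/4)·R1: [0, 99/2, 27, 99/2]
R4 ← R4 − (17/16)·R1: [0, -99/8, -27/4, -99/8]
R3 ← R3 − (12/5)·R2: [0, 0, 0, 0]
R4 ← R4 + (3/5)·R2: [0, 0, 0, 0]
2 nonzero rows, so rank(BP) = 2.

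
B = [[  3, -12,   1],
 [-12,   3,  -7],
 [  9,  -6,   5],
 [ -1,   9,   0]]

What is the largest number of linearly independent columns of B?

Row reduce to echelon form.
R2 ← R2 + (4)·R1: [0, -45, -3]
R3 ← R3 − (3)·R1: [0, 30, 2]
R4 ← R4 + (1/3)·R1: [0, 5, 1/3]
R3 ← R3 + (2/3)·R2: [0, 0, 0]
R4 ← R4 + (1/9)·R2: [0, 0, 0]
Echelon form has 2 nonzero rows, so rank(B) = 2.
The rank gives the maximum number of linearly independent columns: 2.

2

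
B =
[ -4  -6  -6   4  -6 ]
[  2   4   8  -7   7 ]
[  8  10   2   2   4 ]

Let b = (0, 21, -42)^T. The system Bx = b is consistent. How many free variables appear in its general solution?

Row reduce the augmented matrix [B | b].
R2 ← R2 + (1/2)·R1: [0, 1, 5, -5, 4, 21]
R3 ← R3 + (2)·R1: [0, -2, -10, 10, -8, -42]
R3 ← R3 + (2)·R2: [0, 0, 0, 0, 0, 0]
The echelon form has 2 nonzero rows, and every pivot lies in the first 5 columns, so rank(B) = rank([B|b]) = 2.
The system is consistent.
Free variables = (unknowns) − (rank) = 5 − 2 = 3.

3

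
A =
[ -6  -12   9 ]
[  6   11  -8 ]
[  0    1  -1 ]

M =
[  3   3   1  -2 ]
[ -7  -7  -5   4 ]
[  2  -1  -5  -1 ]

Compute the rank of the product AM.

2

First compute AM:
[[ 84,  57,   9, -45],
 [-75, -51,  -9,  40],
 [ -9,  -6,   0,   5]]
Now row reduce the product.
R2 ← R2 + (25/28)·R1: [0, -3/28, -27/28, -5/28]
R3 ← R3 + (3/28)·R1: [0, 3/28, 27/28, 5/28]
R3 ← R3 + R2: [0, 0, 0, 0]
2 nonzero rows, so rank(AM) = 2.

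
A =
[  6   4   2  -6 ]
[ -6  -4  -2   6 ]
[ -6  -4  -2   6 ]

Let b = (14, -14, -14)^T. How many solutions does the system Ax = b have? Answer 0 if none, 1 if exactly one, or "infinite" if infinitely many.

infinite

Row reduce the augmented matrix [A | b].
R2 ← R2 + R1: [0, 0, 0, 0, 0]
R3 ← R3 + R1: [0, 0, 0, 0, 0]
The echelon form has 1 nonzero rows, and every pivot lies in the first 4 columns, so rank(A) = rank([A|b]) = 1.
The system is consistent.
rank = 1 < 4 unknowns, so there are infinitely many solutions.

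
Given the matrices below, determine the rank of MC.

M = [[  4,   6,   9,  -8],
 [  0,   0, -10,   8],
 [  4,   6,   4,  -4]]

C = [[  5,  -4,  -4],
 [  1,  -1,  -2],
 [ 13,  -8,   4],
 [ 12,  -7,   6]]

2

First compute MC:
[[ 47, -38, -40],
 [-34,  24,   8],
 [ 30, -26, -36]]
Now row reduce the product.
R2 ← R2 + (34/47)·R1: [0, -164/47, -984/47]
R3 ← R3 − (30/47)·R1: [0, -82/47, -492/47]
R3 ← R3 − (1/2)·R2: [0, 0, 0]
2 nonzero rows, so rank(MC) = 2.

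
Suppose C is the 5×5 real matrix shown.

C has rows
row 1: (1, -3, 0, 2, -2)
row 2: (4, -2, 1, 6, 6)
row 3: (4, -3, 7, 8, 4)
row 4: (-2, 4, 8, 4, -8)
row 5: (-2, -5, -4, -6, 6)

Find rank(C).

Row reduce to echelon form.
R2 ← R2 − (4)·R1: [0, 10, 1, -2, 14]
R3 ← R3 − (4)·R1: [0, 9, 7, 0, 12]
R4 ← R4 + (2)·R1: [0, -2, 8, 8, -12]
R5 ← R5 + (2)·R1: [0, -11, -4, -2, 2]
R3 ← R3 − (9/10)·R2: [0, 0, 61/10, 9/5, -3/5]
R4 ← R4 + (1/5)·R2: [0, 0, 41/5, 38/5, -46/5]
R5 ← R5 + (11/10)·R2: [0, 0, -29/10, -21/5, 87/5]
R4 ← R4 − (82/61)·R3: [0, 0, 0, 316/61, -512/61]
R5 ← R5 + (29/61)·R3: [0, 0, 0, -204/61, 1044/61]
R5 ← R5 + (51/79)·R4: [0, 0, 0, 0, 924/79]
Echelon form has 5 nonzero rows, so rank(C) = 5.

5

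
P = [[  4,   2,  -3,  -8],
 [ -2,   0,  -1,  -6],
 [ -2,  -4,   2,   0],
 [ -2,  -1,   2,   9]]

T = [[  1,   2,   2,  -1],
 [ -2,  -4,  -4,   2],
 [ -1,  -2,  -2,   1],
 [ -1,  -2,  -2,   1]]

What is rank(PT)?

1

First compute PT:
[[ 11,  22,  22, -11],
 [  5,  10,  10,  -5],
 [  4,   8,   8,  -4],
 [-11, -22, -22,  11]]
Now row reduce the product.
R2 ← R2 − (5/11)·R1: [0, 0, 0, 0]
R3 ← R3 − (4/11)·R1: [0, 0, 0, 0]
R4 ← R4 + R1: [0, 0, 0, 0]
1 nonzero row, so rank(PT) = 1.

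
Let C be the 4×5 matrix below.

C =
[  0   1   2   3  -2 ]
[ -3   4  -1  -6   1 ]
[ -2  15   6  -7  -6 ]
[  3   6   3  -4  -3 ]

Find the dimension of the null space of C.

Row reduce to echelon form.
Swap R1 ↔ R2
R3 ← R3 − (2/3)·R1: [0, 37/3, 20/3, -3, -20/3]
R4 ← R4 + R1: [0, 10, 2, -10, -2]
R3 ← R3 − (37/3)·R2: [0, 0, -18, -40, 18]
R4 ← R4 − (10)·R2: [0, 0, -18, -40, 18]
R4 ← R4 − R3: [0, 0, 0, 0, 0]
3 nonzero rows, so rank(C) = 3.
C has 5 columns; by rank–nullity, nullity = 5 − 3 = 2.

2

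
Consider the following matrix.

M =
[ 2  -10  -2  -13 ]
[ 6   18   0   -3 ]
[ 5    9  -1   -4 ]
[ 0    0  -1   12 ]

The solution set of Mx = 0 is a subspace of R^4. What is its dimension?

1

Row reduce to echelon form.
R2 ← R2 − (3)·R1: [0, 48, 6, 36]
R3 ← R3 − (5/2)·R1: [0, 34, 4, 57/2]
R3 ← R3 − (17/24)·R2: [0, 0, -1/4, 3]
R4 ← R4 − (4)·R3: [0, 0, 0, 0]
3 nonzero rows, so rank(M) = 3.
M has 4 columns; by rank–nullity, nullity = 4 − 3 = 1.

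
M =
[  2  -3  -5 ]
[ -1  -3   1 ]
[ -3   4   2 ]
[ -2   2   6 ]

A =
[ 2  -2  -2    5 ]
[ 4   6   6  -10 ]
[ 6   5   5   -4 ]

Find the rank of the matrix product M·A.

First compute MA:
[[-38, -47, -47,  60],
 [ -8, -11, -11,  21],
 [ 22,  40,  40, -63],
 [ 40,  46,  46, -54]]
Now row reduce the product.
R2 ← R2 − (4/19)·R1: [0, -21/19, -21/19, 159/19]
R3 ← R3 + (11/19)·R1: [0, 243/19, 243/19, -537/19]
R4 ← R4 + (20/19)·R1: [0, -66/19, -66/19, 174/19]
R3 ← R3 + (81/7)·R2: [0, 0, 0, 480/7]
R4 ← R4 − (22/7)·R2: [0, 0, 0, -120/7]
R4 ← R4 + (1/4)·R3: [0, 0, 0, 0]
3 nonzero rows, so rank(MA) = 3.

3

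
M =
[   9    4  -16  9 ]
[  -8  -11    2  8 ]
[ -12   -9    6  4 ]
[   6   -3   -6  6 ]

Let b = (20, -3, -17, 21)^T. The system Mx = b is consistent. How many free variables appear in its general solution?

1

Row reduce the augmented matrix [M | b].
R2 ← R2 + (8/9)·R1: [0, -67/9, -110/9, 16, 133/9]
R3 ← R3 + (4/3)·R1: [0, -11/3, -46/3, 16, 29/3]
R4 ← R4 − (2/3)·R1: [0, -17/3, 14/3, 0, 23/3]
R3 ← R3 − (33/67)·R2: [0, 0, -624/67, 544/67, 160/67]
R4 ← R4 − (51/67)·R2: [0, 0, 936/67, -816/67, -240/67]
R4 ← R4 + (3/2)·R3: [0, 0, 0, 0, 0]
The echelon form has 3 nonzero rows, and every pivot lies in the first 4 columns, so rank(M) = rank([M|b]) = 3.
The system is consistent.
Free variables = (unknowns) − (rank) = 4 − 3 = 1.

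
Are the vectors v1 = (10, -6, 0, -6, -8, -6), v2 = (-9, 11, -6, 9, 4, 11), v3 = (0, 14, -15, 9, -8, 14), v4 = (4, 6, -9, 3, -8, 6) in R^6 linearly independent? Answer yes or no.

no

Form the matrix with these vectors as rows and row reduce.
R2 ← R2 + (9/10)·R1: [0, 28/5, -6, 18/5, -16/5, 28/5]
R4 ← R4 − (2/5)·R1: [0, 42/5, -9, 27/5, -24/5, 42/5]
R3 ← R3 − (5/2)·R2: [0, 0, 0, 0, 0, 0]
R4 ← R4 − (3/2)·R2: [0, 0, 0, 0, 0, 0]
2 nonzero rows, so the 4 vectors span a space of dimension 2.
Since 2 < 4, the vectors are linearly dependent.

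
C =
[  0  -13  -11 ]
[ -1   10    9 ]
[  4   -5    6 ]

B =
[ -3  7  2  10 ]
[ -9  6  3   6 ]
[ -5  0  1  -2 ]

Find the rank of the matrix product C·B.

2

First compute CB:
[[172, -78, -50, -56],
 [-132,  53,  37,  32],
 [  3,  -2,  -1,  -2]]
Now row reduce the product.
R2 ← R2 + (33/43)·R1: [0, -295/43, -59/43, -472/43]
R3 ← R3 − (3/172)·R1: [0, -55/86, -11/86, -44/43]
R3 ← R3 − (11/118)·R2: [0, 0, 0, 0]
2 nonzero rows, so rank(CB) = 2.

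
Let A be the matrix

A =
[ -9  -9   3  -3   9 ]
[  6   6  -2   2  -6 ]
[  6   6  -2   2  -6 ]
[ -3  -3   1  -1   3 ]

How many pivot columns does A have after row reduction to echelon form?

1

Row reduce to echelon form.
R2 ← R2 + (2/3)·R1: [0, 0, 0, 0, 0]
R3 ← R3 + (2/3)·R1: [0, 0, 0, 0, 0]
R4 ← R4 − (1/3)·R1: [0, 0, 0, 0, 0]
Echelon form has 1 nonzero row, so rank(A) = 1.
Each nonzero row contributes one pivot column: 1 pivot columns.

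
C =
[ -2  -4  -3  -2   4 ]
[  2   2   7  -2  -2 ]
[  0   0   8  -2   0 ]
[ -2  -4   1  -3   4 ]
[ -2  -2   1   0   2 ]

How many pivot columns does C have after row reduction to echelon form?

Row reduce to echelon form.
R2 ← R2 + R1: [0, -2, 4, -4, 2]
R4 ← R4 − R1: [0, 0, 4, -1, 0]
R5 ← R5 − R1: [0, 2, 4, 2, -2]
R5 ← R5 + R2: [0, 0, 8, -2, 0]
R4 ← R4 − (1/2)·R3: [0, 0, 0, 0, 0]
R5 ← R5 − R3: [0, 0, 0, 0, 0]
Echelon form has 3 nonzero rows, so rank(C) = 3.
Each nonzero row contributes one pivot column: 3 pivot columns.

3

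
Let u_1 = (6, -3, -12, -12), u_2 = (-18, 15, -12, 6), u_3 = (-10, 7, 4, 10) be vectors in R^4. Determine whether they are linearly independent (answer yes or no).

no

Form the matrix with these vectors as rows and row reduce.
R2 ← R2 + (3)·R1: [0, 6, -48, -30]
R3 ← R3 + (5/3)·R1: [0, 2, -16, -10]
R3 ← R3 − (1/3)·R2: [0, 0, 0, 0]
2 nonzero rows, so the 3 vectors span a space of dimension 2.
Since 2 < 3, the vectors are linearly dependent.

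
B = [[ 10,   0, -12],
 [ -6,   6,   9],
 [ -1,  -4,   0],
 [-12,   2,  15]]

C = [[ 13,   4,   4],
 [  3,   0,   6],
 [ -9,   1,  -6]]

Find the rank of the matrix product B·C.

2

First compute BC:
[[238,  28, 112],
 [-141, -15, -42],
 [-25,  -4, -28],
 [-285, -33, -126]]
Now row reduce the product.
R2 ← R2 + (141/238)·R1: [0, 27/17, 414/17]
R3 ← R3 + (25/238)·R1: [0, -18/17, -276/17]
R4 ← R4 + (285/238)·R1: [0, 9/17, 138/17]
R3 ← R3 + (2/3)·R2: [0, 0, 0]
R4 ← R4 − (1/3)·R2: [0, 0, 0]
2 nonzero rows, so rank(BC) = 2.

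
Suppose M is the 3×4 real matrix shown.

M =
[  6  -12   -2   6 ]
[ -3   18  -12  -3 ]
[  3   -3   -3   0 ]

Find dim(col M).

3

Row reduce to echelon form.
R2 ← R2 + (1/2)·R1: [0, 12, -13, 0]
R3 ← R3 − (1/2)·R1: [0, 3, -2, -3]
R3 ← R3 − (1/4)·R2: [0, 0, 5/4, -3]
Echelon form has 3 nonzero rows, so rank(M) = 3.
The column space has dimension equal to the rank: 3.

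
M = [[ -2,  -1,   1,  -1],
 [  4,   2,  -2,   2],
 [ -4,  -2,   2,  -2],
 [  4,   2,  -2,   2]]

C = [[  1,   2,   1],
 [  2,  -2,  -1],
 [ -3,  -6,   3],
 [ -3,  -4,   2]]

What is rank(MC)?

First compute MC:
[[ -4,  -4,   0],
 [  8,   8,   0],
 [ -8,  -8,   0],
 [  8,   8,   0]]
Now row reduce the product.
R2 ← R2 + (2)·R1: [0, 0, 0]
R3 ← R3 − (2)·R1: [0, 0, 0]
R4 ← R4 + (2)·R1: [0, 0, 0]
1 nonzero row, so rank(MC) = 1.

1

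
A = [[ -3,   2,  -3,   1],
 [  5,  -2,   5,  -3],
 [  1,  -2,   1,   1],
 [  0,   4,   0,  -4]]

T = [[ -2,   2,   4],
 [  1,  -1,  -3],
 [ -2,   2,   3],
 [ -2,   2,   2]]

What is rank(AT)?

2

First compute AT:
[[ 12, -12, -25],
 [-16,  16,  35],
 [ -8,   8,  15],
 [ 12, -12, -20]]
Now row reduce the product.
R2 ← R2 + (4/3)·R1: [0, 0, 5/3]
R3 ← R3 + (2/3)·R1: [0, 0, -5/3]
R4 ← R4 − R1: [0, 0, 5]
R3 ← R3 + R2: [0, 0, 0]
R4 ← R4 − (3)·R2: [0, 0, 0]
2 nonzero rows, so rank(AT) = 2.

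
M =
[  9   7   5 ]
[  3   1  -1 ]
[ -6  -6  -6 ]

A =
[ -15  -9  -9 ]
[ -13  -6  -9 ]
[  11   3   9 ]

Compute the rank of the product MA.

First compute MA:
[[-171, -108, -99],
 [-69, -36, -45],
 [102,  72,  54]]
Now row reduce the product.
R2 ← R2 − (23/57)·R1: [0, 144/19, -96/19]
R3 ← R3 + (34/57)·R1: [0, 144/19, -96/19]
R3 ← R3 − R2: [0, 0, 0]
2 nonzero rows, so rank(MA) = 2.

2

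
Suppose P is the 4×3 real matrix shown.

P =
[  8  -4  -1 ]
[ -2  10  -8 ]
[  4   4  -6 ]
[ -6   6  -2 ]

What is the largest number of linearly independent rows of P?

Row reduce to echelon form.
R2 ← R2 + (1/4)·R1: [0, 9, -33/4]
R3 ← R3 − (1/2)·R1: [0, 6, -11/2]
R4 ← R4 + (3/4)·R1: [0, 3, -11/4]
R3 ← R3 − (2/3)·R2: [0, 0, 0]
R4 ← R4 − (1/3)·R2: [0, 0, 0]
Echelon form has 2 nonzero rows, so rank(P) = 2.
The rank gives the maximum number of linearly independent rows: 2.

2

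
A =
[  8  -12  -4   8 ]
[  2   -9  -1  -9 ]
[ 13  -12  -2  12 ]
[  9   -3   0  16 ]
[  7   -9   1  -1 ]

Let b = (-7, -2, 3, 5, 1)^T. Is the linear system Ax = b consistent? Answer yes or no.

Row reduce the augmented matrix [A | b].
R2 ← R2 − (1/4)·R1: [0, -6, 0, -11, -1/4]
R3 ← R3 − (13/8)·R1: [0, 15/2, 9/2, -1, 115/8]
R4 ← R4 − (9/8)·R1: [0, 21/2, 9/2, 7, 103/8]
R5 ← R5 − (7/8)·R1: [0, 3/2, 9/2, -8, 57/8]
R3 ← R3 + (5/4)·R2: [0, 0, 9/2, -59/4, 225/16]
R4 ← R4 + (7/4)·R2: [0, 0, 9/2, -49/4, 199/16]
R5 ← R5 + (1/4)·R2: [0, 0, 9/2, -43/4, 113/16]
R4 ← R4 − R3: [0, 0, 0, 5/2, -13/8]
R5 ← R5 − R3: [0, 0, 0, 4, -7]
R5 ← R5 − (8/5)·R4: [0, 0, 0, 0, -22/5]
The echelon form has 5 nonzero rows; the last pivot sits in the augmented column, so rank(A) = 4 but rank([A|b]) = 5.
Since the ranks differ, the system is inconsistent.

no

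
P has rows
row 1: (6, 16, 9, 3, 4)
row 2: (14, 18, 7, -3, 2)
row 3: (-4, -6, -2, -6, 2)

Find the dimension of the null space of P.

2

Row reduce to echelon form.
R2 ← R2 − (7/3)·R1: [0, -58/3, -14, -10, -22/3]
R3 ← R3 + (2/3)·R1: [0, 14/3, 4, -4, 14/3]
R3 ← R3 + (7/29)·R2: [0, 0, 18/29, -186/29, 84/29]
3 nonzero rows, so rank(P) = 3.
P has 5 columns; by rank–nullity, nullity = 5 − 3 = 2.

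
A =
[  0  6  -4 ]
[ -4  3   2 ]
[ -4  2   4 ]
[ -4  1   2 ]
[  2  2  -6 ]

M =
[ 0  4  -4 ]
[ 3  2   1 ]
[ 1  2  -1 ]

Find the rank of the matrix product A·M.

First compute AM:
[[ 14,   4,  10],
 [ 11,  -6,  17],
 [ 10,  -4,  14],
 [  5, -10,  15],
 [  0,   0,   0]]
Now row reduce the product.
R2 ← R2 − (11/14)·R1: [0, -64/7, 64/7]
R3 ← R3 − (5/7)·R1: [0, -48/7, 48/7]
R4 ← R4 − (5/14)·R1: [0, -80/7, 80/7]
R3 ← R3 − (3/4)·R2: [0, 0, 0]
R4 ← R4 − (5/4)·R2: [0, 0, 0]
2 nonzero rows, so rank(AM) = 2.

2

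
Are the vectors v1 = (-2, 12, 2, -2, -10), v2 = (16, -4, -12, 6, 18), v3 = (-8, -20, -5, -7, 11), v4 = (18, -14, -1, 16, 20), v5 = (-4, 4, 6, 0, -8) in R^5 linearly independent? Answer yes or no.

Form the matrix with these vectors as rows and row reduce.
R2 ← R2 + (8)·R1: [0, 92, 4, -10, -62]
R3 ← R3 − (4)·R1: [0, -68, -13, 1, 51]
R4 ← R4 + (9)·R1: [0, 94, 17, -2, -70]
R5 ← R5 − (2)·R1: [0, -20, 2, 4, 12]
R3 ← R3 + (17/23)·R2: [0, 0, -231/23, -147/23, 119/23]
R4 ← R4 − (47/46)·R2: [0, 0, 297/23, 189/23, -153/23]
R5 ← R5 + (5/23)·R2: [0, 0, 66/23, 42/23, -34/23]
R4 ← R4 + (9/7)·R3: [0, 0, 0, 0, 0]
R5 ← R5 + (2/7)·R3: [0, 0, 0, 0, 0]
3 nonzero rows, so the 5 vectors span a space of dimension 3.
Since 3 < 5, the vectors are linearly dependent.

no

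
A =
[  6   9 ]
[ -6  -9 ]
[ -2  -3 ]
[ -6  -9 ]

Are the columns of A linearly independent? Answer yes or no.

no

Row reduce A to echelon form.
R2 ← R2 + R1: [0, 0]
R3 ← R3 + (1/3)·R1: [0, 0]
R4 ← R4 + R1: [0, 0]
1 pivot among 2 columns.
Only 1 < 2 pivot columns, so the columns are linearly dependent.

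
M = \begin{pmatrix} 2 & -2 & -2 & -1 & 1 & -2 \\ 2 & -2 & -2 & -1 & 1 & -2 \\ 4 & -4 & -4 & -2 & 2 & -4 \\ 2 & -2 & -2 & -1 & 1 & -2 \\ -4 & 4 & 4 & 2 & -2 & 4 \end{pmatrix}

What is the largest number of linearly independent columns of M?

Row reduce to echelon form.
R2 ← R2 − R1: [0, 0, 0, 0, 0, 0]
R3 ← R3 − (2)·R1: [0, 0, 0, 0, 0, 0]
R4 ← R4 − R1: [0, 0, 0, 0, 0, 0]
R5 ← R5 + (2)·R1: [0, 0, 0, 0, 0, 0]
Echelon form has 1 nonzero row, so rank(M) = 1.
The rank gives the maximum number of linearly independent columns: 1.

1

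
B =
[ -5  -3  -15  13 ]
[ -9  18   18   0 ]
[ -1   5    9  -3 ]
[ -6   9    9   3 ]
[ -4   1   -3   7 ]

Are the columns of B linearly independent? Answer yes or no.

Row reduce B to echelon form.
R2 ← R2 − (9/5)·R1: [0, 117/5, 45, -117/5]
R3 ← R3 − (1/5)·R1: [0, 28/5, 12, -28/5]
R4 ← R4 − (6/5)·R1: [0, 63/5, 27, -63/5]
R5 ← R5 − (4/5)·R1: [0, 17/5, 9, -17/5]
R3 ← R3 − (28/117)·R2: [0, 0, 16/13, 0]
R4 ← R4 − (7/13)·R2: [0, 0, 36/13, 0]
R5 ← R5 − (17/117)·R2: [0, 0, 32/13, 0]
R4 ← R4 − (9/4)·R3: [0, 0, 0, 0]
R5 ← R5 − (2)·R3: [0, 0, 0, 0]
3 pivots among 4 columns.
Only 3 < 4 pivot columns, so the columns are linearly dependent.

no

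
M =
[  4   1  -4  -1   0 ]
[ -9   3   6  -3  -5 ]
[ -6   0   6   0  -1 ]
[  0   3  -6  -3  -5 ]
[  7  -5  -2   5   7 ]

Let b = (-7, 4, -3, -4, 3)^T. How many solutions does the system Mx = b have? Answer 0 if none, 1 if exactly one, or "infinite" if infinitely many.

Row reduce the augmented matrix [M | b].
R2 ← R2 + (9/4)·R1: [0, 21/4, -3, -21/4, -5, -47/4]
R3 ← R3 + (3/2)·R1: [0, 3/2, 0, -3/2, -1, -27/2]
R5 ← R5 − (7/4)·R1: [0, -27/4, 5, 27/4, 7, 61/4]
R3 ← R3 − (2/7)·R2: [0, 0, 6/7, 0, 3/7, -71/7]
R4 ← R4 − (4/7)·R2: [0, 0, -30/7, 0, -15/7, 19/7]
R5 ← R5 + (9/7)·R2: [0, 0, 8/7, 0, 4/7, 1/7]
R4 ← R4 + (5)·R3: [0, 0, 0, 0, 0, -48]
R5 ← R5 − (4/3)·R3: [0, 0, 0, 0, 0, 41/3]
R5 ← R5 + (41/144)·R4: [0, 0, 0, 0, 0, 0]
The echelon form has 4 nonzero rows; the last pivot sits in the augmented column, so rank(M) = 3 but rank([M|b]) = 4.
Since the ranks differ, the system is inconsistent.
It has no solutions.

0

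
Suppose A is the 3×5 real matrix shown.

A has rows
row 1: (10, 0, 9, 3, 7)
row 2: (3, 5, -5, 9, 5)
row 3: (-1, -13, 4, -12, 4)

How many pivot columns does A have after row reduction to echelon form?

Row reduce to echelon form.
R2 ← R2 − (3/10)·R1: [0, 5, -77/10, 81/10, 29/10]
R3 ← R3 + (1/10)·R1: [0, -13, 49/10, -117/10, 47/10]
R3 ← R3 + (13/5)·R2: [0, 0, -378/25, 234/25, 306/25]
Echelon form has 3 nonzero rows, so rank(A) = 3.
Each nonzero row contributes one pivot column: 3 pivot columns.

3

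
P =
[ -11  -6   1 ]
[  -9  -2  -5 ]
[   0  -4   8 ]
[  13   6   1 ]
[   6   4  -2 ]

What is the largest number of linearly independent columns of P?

Row reduce to echelon form.
R2 ← R2 − (9/11)·R1: [0, 32/11, -64/11]
R4 ← R4 + (13/11)·R1: [0, -12/11, 24/11]
R5 ← R5 + (6/11)·R1: [0, 8/11, -16/11]
R3 ← R3 + (11/8)·R2: [0, 0, 0]
R4 ← R4 + (3/8)·R2: [0, 0, 0]
R5 ← R5 − (1/4)·R2: [0, 0, 0]
Echelon form has 2 nonzero rows, so rank(P) = 2.
The rank gives the maximum number of linearly independent columns: 2.

2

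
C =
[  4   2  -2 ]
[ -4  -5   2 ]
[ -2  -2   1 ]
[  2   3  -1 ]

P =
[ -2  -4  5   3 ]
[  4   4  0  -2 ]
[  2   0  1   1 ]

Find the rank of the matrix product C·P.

2

First compute CP:
[[ -4,  -8,  18,   6],
 [ -8,  -4, -18,   0],
 [ -2,   0,  -9,  -1],
 [  6,   4,   9,  -1]]
Now row reduce the product.
R2 ← R2 − (2)·R1: [0, 12, -54, -12]
R3 ← R3 − (1/2)·R1: [0, 4, -18, -4]
R4 ← R4 + (3/2)·R1: [0, -8, 36, 8]
R3 ← R3 − (1/3)·R2: [0, 0, 0, 0]
R4 ← R4 + (2/3)·R2: [0, 0, 0, 0]
2 nonzero rows, so rank(CP) = 2.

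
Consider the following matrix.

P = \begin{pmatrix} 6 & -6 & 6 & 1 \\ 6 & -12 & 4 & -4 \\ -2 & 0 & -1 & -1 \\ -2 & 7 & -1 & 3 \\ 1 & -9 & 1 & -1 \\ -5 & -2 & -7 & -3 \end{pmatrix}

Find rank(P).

4

Row reduce to echelon form.
R2 ← R2 − R1: [0, -6, -2, -5]
R3 ← R3 + (1/3)·R1: [0, -2, 1, -2/3]
R4 ← R4 + (1/3)·R1: [0, 5, 1, 10/3]
R5 ← R5 − (1/6)·R1: [0, -8, 0, -7/6]
R6 ← R6 + (5/6)·R1: [0, -7, -2, -13/6]
R3 ← R3 − (1/3)·R2: [0, 0, 5/3, 1]
R4 ← R4 + (5/6)·R2: [0, 0, -2/3, -5/6]
R5 ← R5 − (4/3)·R2: [0, 0, 8/3, 11/2]
R6 ← R6 − (7/6)·R2: [0, 0, 1/3, 11/3]
R4 ← R4 + (2/5)·R3: [0, 0, 0, -13/30]
R5 ← R5 − (8/5)·R3: [0, 0, 0, 39/10]
R6 ← R6 − (1/5)·R3: [0, 0, 0, 52/15]
R5 ← R5 + (9)·R4: [0, 0, 0, 0]
R6 ← R6 + (8)·R4: [0, 0, 0, 0]
Echelon form has 4 nonzero rows, so rank(P) = 4.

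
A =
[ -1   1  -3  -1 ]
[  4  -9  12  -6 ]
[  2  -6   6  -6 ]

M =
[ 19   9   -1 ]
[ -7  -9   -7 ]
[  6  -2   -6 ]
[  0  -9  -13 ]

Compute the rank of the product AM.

2

First compute AM:
[[-44,  -3,  25],
 [211, 147,  65],
 [116, 114,  82]]
Now row reduce the product.
R2 ← R2 + (211/44)·R1: [0, 5835/44, 8135/44]
R3 ← R3 + (29/11)·R1: [0, 1167/11, 1627/11]
R3 ← R3 − (4/5)·R2: [0, 0, 0]
2 nonzero rows, so rank(AM) = 2.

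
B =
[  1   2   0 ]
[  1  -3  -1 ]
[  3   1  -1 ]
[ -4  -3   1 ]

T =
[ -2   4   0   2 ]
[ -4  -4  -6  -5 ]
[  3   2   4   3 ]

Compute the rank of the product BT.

2

First compute BT:
[[-10,  -4, -12,  -8],
 [  7,  14,  14,  14],
 [-13,   6, -10,  -2],
 [ 23,  -2,  22,  10]]
Now row reduce the product.
R2 ← R2 + (7/10)·R1: [0, 56/5, 28/5, 42/5]
R3 ← R3 − (13/10)·R1: [0, 56/5, 28/5, 42/5]
R4 ← R4 + (23/10)·R1: [0, -56/5, -28/5, -42/5]
R3 ← R3 − R2: [0, 0, 0, 0]
R4 ← R4 + R2: [0, 0, 0, 0]
2 nonzero rows, so rank(BT) = 2.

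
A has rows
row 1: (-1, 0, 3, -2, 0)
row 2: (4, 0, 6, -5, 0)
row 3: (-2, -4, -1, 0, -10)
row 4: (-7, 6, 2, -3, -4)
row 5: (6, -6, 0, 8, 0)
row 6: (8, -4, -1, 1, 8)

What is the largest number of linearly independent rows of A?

5

Row reduce to echelon form.
R2 ← R2 + (4)·R1: [0, 0, 18, -13, 0]
R3 ← R3 − (2)·R1: [0, -4, -7, 4, -10]
R4 ← R4 − (7)·R1: [0, 6, -19, 11, -4]
R5 ← R5 + (6)·R1: [0, -6, 18, -4, 0]
R6 ← R6 + (8)·R1: [0, -4, 23, -15, 8]
Swap R2 ↔ R3
R4 ← R4 + (3/2)·R2: [0, 0, -59/2, 17, -19]
R5 ← R5 − (3/2)·R2: [0, 0, 57/2, -10, 15]
R6 ← R6 − R2: [0, 0, 30, -19, 18]
R4 ← R4 + (59/36)·R3: [0, 0, 0, -155/36, -19]
R5 ← R5 − (19/12)·R3: [0, 0, 0, 127/12, 15]
R6 ← R6 − (5/3)·R3: [0, 0, 0, 8/3, 18]
R5 ← R5 + (381/155)·R4: [0, 0, 0, 0, -4914/155]
R6 ← R6 + (96/155)·R4: [0, 0, 0, 0, 966/155]
R6 ← R6 + (23/117)·R5: [0, 0, 0, 0, 0]
Echelon form has 5 nonzero rows, so rank(A) = 5.
The rank gives the maximum number of linearly independent rows: 5.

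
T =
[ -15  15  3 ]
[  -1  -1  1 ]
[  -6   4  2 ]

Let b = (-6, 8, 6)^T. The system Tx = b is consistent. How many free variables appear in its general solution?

Row reduce the augmented matrix [T | b].
R2 ← R2 − (1/15)·R1: [0, -2, 4/5, 42/5]
R3 ← R3 − (2/5)·R1: [0, -2, 4/5, 42/5]
R3 ← R3 − R2: [0, 0, 0, 0]
The echelon form has 2 nonzero rows, and every pivot lies in the first 3 columns, so rank(T) = rank([T|b]) = 2.
The system is consistent.
Free variables = (unknowns) − (rank) = 3 − 2 = 1.

1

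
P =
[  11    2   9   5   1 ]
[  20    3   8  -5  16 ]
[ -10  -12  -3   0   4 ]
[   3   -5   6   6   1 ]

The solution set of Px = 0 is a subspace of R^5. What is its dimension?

1

Row reduce to echelon form.
R2 ← R2 − (20/11)·R1: [0, -7/11, -92/11, -155/11, 156/11]
R3 ← R3 + (10/11)·R1: [0, -112/11, 57/11, 50/11, 54/11]
R4 ← R4 − (3/11)·R1: [0, -61/11, 39/11, 51/11, 8/11]
R3 ← R3 − (16)·R2: [0, 0, 139, 230, -222]
R4 ← R4 − (61/7)·R2: [0, 0, 535/7, 892/7, -860/7]
R4 ← R4 − (535/973)·R3: [0, 0, 0, 134/139, -110/139]
4 nonzero rows, so rank(P) = 4.
P has 5 columns; by rank–nullity, nullity = 5 − 4 = 1.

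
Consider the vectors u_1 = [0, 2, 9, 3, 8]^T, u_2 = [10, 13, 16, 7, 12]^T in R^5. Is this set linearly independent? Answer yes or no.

Form the matrix with these vectors as rows and row reduce.
Swap R1 ↔ R2
2 nonzero rows, so the 2 vectors span a space of dimension 2.
Since 2 = 2, the vectors are linearly independent.

yes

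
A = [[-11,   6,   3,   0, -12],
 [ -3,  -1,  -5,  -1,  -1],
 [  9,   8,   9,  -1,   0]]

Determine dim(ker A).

Row reduce to echelon form.
R2 ← R2 − (3/11)·R1: [0, -29/11, -64/11, -1, 25/11]
R3 ← R3 + (9/11)·R1: [0, 142/11, 126/11, -1, -108/11]
R3 ← R3 + (142/29)·R2: [0, 0, -494/29, -171/29, 38/29]
3 nonzero rows, so rank(A) = 3.
A has 5 columns; by rank–nullity, nullity = 5 − 3 = 2.

2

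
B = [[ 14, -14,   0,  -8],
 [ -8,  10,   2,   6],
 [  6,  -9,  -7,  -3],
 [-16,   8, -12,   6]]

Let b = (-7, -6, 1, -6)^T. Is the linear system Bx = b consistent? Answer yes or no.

Row reduce the augmented matrix [B | b].
R2 ← R2 + (4/7)·R1: [0, 2, 2, 10/7, -10]
R3 ← R3 − (3/7)·R1: [0, -3, -7, 3/7, 4]
R4 ← R4 + (8/7)·R1: [0, -8, -12, -22/7, -14]
R3 ← R3 + (3/2)·R2: [0, 0, -4, 18/7, -11]
R4 ← R4 + (4)·R2: [0, 0, -4, 18/7, -54]
R4 ← R4 − R3: [0, 0, 0, 0, -43]
The echelon form has 4 nonzero rows; the last pivot sits in the augmented column, so rank(B) = 3 but rank([B|b]) = 4.
Since the ranks differ, the system is inconsistent.

no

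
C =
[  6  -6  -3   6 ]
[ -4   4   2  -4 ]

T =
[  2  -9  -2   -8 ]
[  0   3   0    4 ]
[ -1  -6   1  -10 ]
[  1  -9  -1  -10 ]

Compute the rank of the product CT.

First compute CT:
[[ 21, -108, -21, -102],
 [-14,  72,  14,  68]]
Now row reduce the product.
R2 ← R2 + (2/3)·R1: [0, 0, 0, 0]
1 nonzero row, so rank(CT) = 1.

1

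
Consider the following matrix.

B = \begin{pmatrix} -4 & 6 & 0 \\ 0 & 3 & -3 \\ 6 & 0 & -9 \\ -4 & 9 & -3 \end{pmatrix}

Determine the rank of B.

Row reduce to echelon form.
R3 ← R3 + (3/2)·R1: [0, 9, -9]
R4 ← R4 − R1: [0, 3, -3]
R3 ← R3 − (3)·R2: [0, 0, 0]
R4 ← R4 − R2: [0, 0, 0]
Echelon form has 2 nonzero rows, so rank(B) = 2.

2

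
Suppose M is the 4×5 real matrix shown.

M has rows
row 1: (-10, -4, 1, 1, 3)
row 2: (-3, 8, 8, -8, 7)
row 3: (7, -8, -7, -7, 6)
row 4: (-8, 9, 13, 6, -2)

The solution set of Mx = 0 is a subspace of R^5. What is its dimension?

Row reduce to echelon form.
R2 ← R2 − (3/10)·R1: [0, 46/5, 77/10, -83/10, 61/10]
R3 ← R3 + (7/10)·R1: [0, -54/5, -63/10, -63/10, 81/10]
R4 ← R4 − (4/5)·R1: [0, 61/5, 61/5, 26/5, -22/5]
R3 ← R3 + (27/23)·R2: [0, 0, 63/23, -369/23, 351/23]
R4 ← R4 − (61/46)·R2: [0, 0, 183/92, 1491/92, -1149/92]
R4 ← R4 − (61/84)·R3: [0, 0, 0, 195/7, -165/7]
4 nonzero rows, so rank(M) = 4.
M has 5 columns; by rank–nullity, nullity = 5 − 4 = 1.

1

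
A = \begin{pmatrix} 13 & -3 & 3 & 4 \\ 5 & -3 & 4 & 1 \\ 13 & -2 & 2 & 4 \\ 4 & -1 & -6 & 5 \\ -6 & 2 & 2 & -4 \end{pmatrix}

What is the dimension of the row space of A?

Row reduce to echelon form.
R2 ← R2 − (5/13)·R1: [0, -24/13, 37/13, -7/13]
R3 ← R3 − R1: [0, 1, -1, 0]
R4 ← R4 − (4/13)·R1: [0, -1/13, -90/13, 49/13]
R5 ← R5 + (6/13)·R1: [0, 8/13, 44/13, -28/13]
R3 ← R3 + (13/24)·R2: [0, 0, 13/24, -7/24]
R4 ← R4 − (1/24)·R2: [0, 0, -169/24, 91/24]
R5 ← R5 + (1/3)·R2: [0, 0, 13/3, -7/3]
R4 ← R4 + (13)·R3: [0, 0, 0, 0]
R5 ← R5 − (8)·R3: [0, 0, 0, 0]
Echelon form has 3 nonzero rows, so rank(A) = 3.
The row space has dimension equal to the rank: 3.

3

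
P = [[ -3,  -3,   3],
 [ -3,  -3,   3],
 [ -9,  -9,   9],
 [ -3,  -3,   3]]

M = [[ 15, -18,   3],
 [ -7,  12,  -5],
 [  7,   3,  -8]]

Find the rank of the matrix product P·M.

1

First compute PM:
[[ -3,  27, -18],
 [ -3,  27, -18],
 [ -9,  81, -54],
 [ -3,  27, -18]]
Now row reduce the product.
R2 ← R2 − R1: [0, 0, 0]
R3 ← R3 − (3)·R1: [0, 0, 0]
R4 ← R4 − R1: [0, 0, 0]
1 nonzero row, so rank(PM) = 1.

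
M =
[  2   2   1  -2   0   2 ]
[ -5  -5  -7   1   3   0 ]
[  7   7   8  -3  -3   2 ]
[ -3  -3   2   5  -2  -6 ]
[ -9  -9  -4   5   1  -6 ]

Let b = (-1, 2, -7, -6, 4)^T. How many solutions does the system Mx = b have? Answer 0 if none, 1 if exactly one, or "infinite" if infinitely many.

Row reduce the augmented matrix [M | b].
R2 ← R2 + (5/2)·R1: [0, 0, -9/2, -4, 3, 5, -1/2]
R3 ← R3 − (7/2)·R1: [0, 0, 9/2, 4, -3, -5, -7/2]
R4 ← R4 + (3/2)·R1: [0, 0, 7/2, 2, -2, -3, -15/2]
R5 ← R5 + (9/2)·R1: [0, 0, 1/2, -4, 1, 3, -1/2]
R3 ← R3 + R2: [0, 0, 0, 0, 0, 0, -4]
R4 ← R4 + (7/9)·R2: [0, 0, 0, -10/9, 1/3, 8/9, -71/9]
R5 ← R5 + (1/9)·R2: [0, 0, 0, -40/9, 4/3, 32/9, -5/9]
Swap R3 ↔ R4
R5 ← R5 − (4)·R3: [0, 0, 0, 0, 0, 0, 31]
R5 ← R5 + (31/4)·R4: [0, 0, 0, 0, 0, 0, 0]
The echelon form has 4 nonzero rows; the last pivot sits in the augmented column, so rank(M) = 3 but rank([M|b]) = 4.
Since the ranks differ, the system is inconsistent.
It has no solutions.

0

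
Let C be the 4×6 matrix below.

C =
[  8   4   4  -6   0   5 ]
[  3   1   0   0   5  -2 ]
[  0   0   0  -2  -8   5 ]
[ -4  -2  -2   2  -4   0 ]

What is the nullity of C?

Row reduce to echelon form.
R2 ← R2 − (3/8)·R1: [0, -1/2, -3/2, 9/4, 5, -31/8]
R4 ← R4 + (1/2)·R1: [0, 0, 0, -1, -4, 5/2]
R4 ← R4 − (1/2)·R3: [0, 0, 0, 0, 0, 0]
3 nonzero rows, so rank(C) = 3.
C has 6 columns; by rank–nullity, nullity = 6 − 3 = 3.

3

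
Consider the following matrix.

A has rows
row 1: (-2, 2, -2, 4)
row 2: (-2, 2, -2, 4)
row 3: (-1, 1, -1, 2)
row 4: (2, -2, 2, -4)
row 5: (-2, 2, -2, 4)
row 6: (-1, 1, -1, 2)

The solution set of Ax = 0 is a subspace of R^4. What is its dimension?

Row reduce to echelon form.
R2 ← R2 − R1: [0, 0, 0, 0]
R3 ← R3 − (1/2)·R1: [0, 0, 0, 0]
R4 ← R4 + R1: [0, 0, 0, 0]
R5 ← R5 − R1: [0, 0, 0, 0]
R6 ← R6 − (1/2)·R1: [0, 0, 0, 0]
1 nonzero row, so rank(A) = 1.
A has 4 columns; by rank–nullity, nullity = 4 − 1 = 3.

3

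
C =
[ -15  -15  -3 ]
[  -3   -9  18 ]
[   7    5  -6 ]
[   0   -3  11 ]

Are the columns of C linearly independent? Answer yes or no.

yes

Row reduce C to echelon form.
R2 ← R2 − (1/5)·R1: [0, -6, 93/5]
R3 ← R3 + (7/15)·R1: [0, -2, -37/5]
R3 ← R3 − (1/3)·R2: [0, 0, -68/5]
R4 ← R4 − (1/2)·R2: [0, 0, 17/10]
R4 ← R4 + (1/8)·R3: [0, 0, 0]
3 pivots among 3 columns.
Every column is a pivot column, so the columns are linearly independent.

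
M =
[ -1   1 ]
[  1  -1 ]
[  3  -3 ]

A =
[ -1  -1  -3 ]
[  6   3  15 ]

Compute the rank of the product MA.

1

First compute MA:
[[  7,   4,  18],
 [ -7,  -4, -18],
 [-21, -12, -54]]
Now row reduce the product.
R2 ← R2 + R1: [0, 0, 0]
R3 ← R3 + (3)·R1: [0, 0, 0]
1 nonzero row, so rank(MA) = 1.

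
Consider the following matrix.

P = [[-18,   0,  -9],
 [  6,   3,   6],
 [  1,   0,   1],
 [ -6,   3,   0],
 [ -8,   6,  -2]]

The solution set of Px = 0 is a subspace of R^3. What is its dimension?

0

Row reduce to echelon form.
R2 ← R2 + (1/3)·R1: [0, 3, 3]
R3 ← R3 + (1/18)·R1: [0, 0, 1/2]
R4 ← R4 − (1/3)·R1: [0, 3, 3]
R5 ← R5 − (4/9)·R1: [0, 6, 2]
R4 ← R4 − R2: [0, 0, 0]
R5 ← R5 − (2)·R2: [0, 0, -4]
R5 ← R5 + (8)·R3: [0, 0, 0]
3 nonzero rows, so rank(P) = 3.
P has 3 columns; by rank–nullity, nullity = 3 − 3 = 0.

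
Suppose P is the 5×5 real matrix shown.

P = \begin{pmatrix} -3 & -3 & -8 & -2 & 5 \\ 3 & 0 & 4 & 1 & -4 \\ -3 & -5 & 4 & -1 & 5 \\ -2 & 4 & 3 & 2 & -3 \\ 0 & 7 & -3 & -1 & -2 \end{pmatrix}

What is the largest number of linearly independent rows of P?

5

Row reduce to echelon form.
R2 ← R2 + R1: [0, -3, -4, -1, 1]
R3 ← R3 − R1: [0, -2, 12, 1, 0]
R4 ← R4 − (2/3)·R1: [0, 6, 25/3, 10/3, -19/3]
R3 ← R3 − (2/3)·R2: [0, 0, 44/3, 5/3, -2/3]
R4 ← R4 + (2)·R2: [0, 0, 1/3, 4/3, -13/3]
R5 ← R5 + (7/3)·R2: [0, 0, -37/3, -10/3, 1/3]
R4 ← R4 − (1/44)·R3: [0, 0, 0, 57/44, -95/22]
R5 ← R5 + (37/44)·R3: [0, 0, 0, -85/44, -5/22]
R5 ← R5 + (85/57)·R4: [0, 0, 0, 0, -20/3]
Echelon form has 5 nonzero rows, so rank(P) = 5.
The rank gives the maximum number of linearly independent rows: 5.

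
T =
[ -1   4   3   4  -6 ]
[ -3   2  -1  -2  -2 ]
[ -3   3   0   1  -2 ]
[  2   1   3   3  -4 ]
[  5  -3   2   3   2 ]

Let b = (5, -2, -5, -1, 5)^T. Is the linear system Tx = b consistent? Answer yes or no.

Row reduce the augmented matrix [T | b].
R2 ← R2 − (3)·R1: [0, -10, -10, -14, 16, -17]
R3 ← R3 − (3)·R1: [0, -9, -9, -11, 16, -20]
R4 ← R4 + (2)·R1: [0, 9, 9, 11, -16, 9]
R5 ← R5 + (5)·R1: [0, 17, 17, 23, -28, 30]
R3 ← R3 − (9/10)·R2: [0, 0, 0, 8/5, 8/5, -47/10]
R4 ← R4 + (9/10)·R2: [0, 0, 0, -8/5, -8/5, -63/10]
R5 ← R5 + (17/10)·R2: [0, 0, 0, -4/5, -4/5, 11/10]
R4 ← R4 + R3: [0, 0, 0, 0, 0, -11]
R5 ← R5 + (1/2)·R3: [0, 0, 0, 0, 0, -5/4]
R5 ← R5 − (5/44)·R4: [0, 0, 0, 0, 0, 0]
The echelon form has 4 nonzero rows; the last pivot sits in the augmented column, so rank(T) = 3 but rank([T|b]) = 4.
Since the ranks differ, the system is inconsistent.

no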